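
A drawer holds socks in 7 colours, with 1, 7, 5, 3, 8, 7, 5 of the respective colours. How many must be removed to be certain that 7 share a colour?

In the worst case you take as many as possible of each colour without reaching 7: 1 + 6 + 5 + 3 + 6 + 6 + 5 = 32.
The next one must give 7 of some colour, so 32 + 1 = 33.

33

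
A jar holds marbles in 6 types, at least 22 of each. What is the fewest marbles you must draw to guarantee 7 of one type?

In the worst case you draw 6 of each of the 6 types: 6 × 6 = 36.
One more forces 7 of some type, so 36 + 1 = 37.

37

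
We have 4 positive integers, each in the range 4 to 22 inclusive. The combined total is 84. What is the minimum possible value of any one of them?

To make one integer as small as possible, make the other 3 as large as possible.
The other 3 contribute at most 3 × 22 = 66, leaving at least 84 − 66 = 18.
Since 18 ≥ 4, this is achievable: one at 18 and 3 at 22.

18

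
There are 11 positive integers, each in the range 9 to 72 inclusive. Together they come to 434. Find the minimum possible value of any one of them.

9

To make one integer as small as possible, make the other 10 as large as possible.
The other 10 can take up 10 × 72 = 720 ≥ 434 − 9, so one integer can sit at its floor of 9.
Achievable: one at 9 and the other 10 totalling 425, which fits since 10 × 9 ≤ 425 ≤ 10 × 72.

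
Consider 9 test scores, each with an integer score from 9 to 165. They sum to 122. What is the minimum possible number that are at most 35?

8

Let j be the number exceeding 35. Then the total is ≥ 36·j + 9·(9 − j) = 81 + 27j.
So 27j ≤ 41 and j ≤ 1; hence at least 9 − 1 = 8 are ≤ 35.
Exactly 8 works: 8 values at 9 and 1 at 36 total 108; raise one of the low values by 14 (still ≤ 35) to hit 122.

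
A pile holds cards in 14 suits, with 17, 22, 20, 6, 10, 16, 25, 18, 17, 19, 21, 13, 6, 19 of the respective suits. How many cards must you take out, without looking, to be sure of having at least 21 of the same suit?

222

In the worst case you take as many as possible of each suit without reaching 21: 17 + 20 + 20 + 6 + 10 + 16 + 20 + 18 + 17 + 19 + 20 + 13 + 6 + 19 = 221.
The next one must give 21 of some suit, so 221 + 1 = 222.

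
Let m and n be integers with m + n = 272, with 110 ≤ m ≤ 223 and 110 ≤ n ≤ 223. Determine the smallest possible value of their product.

mn = m(272 − m) is concave in m, so over [110, 162] it is minimized at an endpoint.
At the endpoint m = 110, n = 272 − 110 = 162, so mn = 110 × 162 = 17820.

17820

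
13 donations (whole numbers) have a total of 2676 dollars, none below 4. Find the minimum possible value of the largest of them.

206

The 13 values sum to 2676, so their maximum is at least ⌈2676/13⌉ = 206.
Achievable: 11 of them at 206 and 2 at 205 total 2676.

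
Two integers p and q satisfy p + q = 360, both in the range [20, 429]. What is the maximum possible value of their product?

32400

For a fixed sum, the product pq is largest when p and q are as close as possible.
Taking p = 180 and q = 180 (both in [20, 429]) gives pq = 32400.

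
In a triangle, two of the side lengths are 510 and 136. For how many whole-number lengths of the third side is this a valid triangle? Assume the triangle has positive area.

The triangle inequality gives |510 − 136| < c < 510 + 136, i.e. 374 < c < 646.
So c can be any integer from 375 to 645: 271 values.

271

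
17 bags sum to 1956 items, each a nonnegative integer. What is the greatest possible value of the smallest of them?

115

The 17 values sum to 1956, so their minimum is at most ⌊1956/17⌋ = 115.
Equality holds with 16 values of 115 and 1 value of 116.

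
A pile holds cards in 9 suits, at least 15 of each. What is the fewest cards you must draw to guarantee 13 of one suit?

109

You could draw 12 of every suit without reaching 13 of any — 108 in all.
One more forces 13 of some suit, so 108 + 1 = 109.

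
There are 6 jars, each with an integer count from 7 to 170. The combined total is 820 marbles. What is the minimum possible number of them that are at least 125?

Suppose at most 6 − j of them reach 125; then j values are ≤ 124 and the rest ≤ 170.
The total is then ≤ 124·j + 170·(6 − j) = 1020 − 46j. For this to be ≥ 820 we need j ≤ 4, so at least 6 − 4 = 2 must reach 125.
Exactly 2 works: 2 values at 170 and 4 at 124 total 836; lower one of the high values by 16 (still ≥ 125) to hit 820.

2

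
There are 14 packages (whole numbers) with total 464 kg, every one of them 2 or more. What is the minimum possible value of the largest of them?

34

Some value must be at least ⌈464/14⌉ = 34, since 14 × 33 = 462 < 464.
Taking 12 copies of 33 and 2 copies of 34 gives exactly 464, so 34 is attained.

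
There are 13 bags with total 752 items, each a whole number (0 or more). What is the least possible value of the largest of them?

The average is 752/13 > 57, so not all 13 can be 57 or less; the largest is ≥ 58.
Equality holds with 11 values of 58 and 2 values of 57.

58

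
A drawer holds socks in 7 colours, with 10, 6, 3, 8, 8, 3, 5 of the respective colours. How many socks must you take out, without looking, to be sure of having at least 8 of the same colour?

39

In the worst case you take as many as possible of each colour without reaching 8: 7 + 6 + 3 + 7 + 7 + 3 + 5 = 38.
The next one must give 8 of some colour, so 38 + 1 = 39.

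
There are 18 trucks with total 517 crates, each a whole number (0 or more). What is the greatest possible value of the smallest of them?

28

If every one of the 18 were at least 29, the total would be at least 18 × 29 = 522 > 517.
Achievable: 5 of them at 28 and 13 at 29 total 517.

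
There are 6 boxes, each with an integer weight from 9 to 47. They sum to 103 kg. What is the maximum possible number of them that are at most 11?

4

Suppose k of them are at most 11. Those contribute at most 11 each and the rest at most 47 each.
So the total is at most 11k + 47(6 − k) = 282 − 36k. This must still be ≥ 103, so k ≤ 4.
k = 4 is achieved by 4 values at 11 and 2 at 47, total 138; lower one of the 47's by 35 (still > 11) to reach 103.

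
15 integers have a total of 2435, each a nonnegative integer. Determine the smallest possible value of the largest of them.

If every one of the 15 were at most 162, the total would be at most 15 × 162 = 2430 < 2435.
Taking 10 copies of 162 and 5 copies of 163 gives exactly 2435, so 163 is attained.

163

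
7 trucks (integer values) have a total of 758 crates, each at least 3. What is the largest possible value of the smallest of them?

The 7 values sum to 758, so their minimum is at most ⌊758/7⌋ = 108.
Achievable: 5 of them at 108 and 2 at 109 total 758.

108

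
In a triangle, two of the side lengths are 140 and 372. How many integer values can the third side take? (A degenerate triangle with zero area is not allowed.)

279

The triangle inequality gives |140 − 372| < c < 140 + 372, i.e. 232 < c < 512.
So c can be any integer from 233 to 511: 279 values.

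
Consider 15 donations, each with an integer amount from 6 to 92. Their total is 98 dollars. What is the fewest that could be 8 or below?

Each value above 8 is at least 9, contributing at least 9 − 6 = 3 above the floor 6.
The sum exceeds the floor total 90 by 8, so at most ⌊8/3⌋ = 2 exceed 8, and at least 13 are ≤ 8.
Exactly 13 works: 13 values at 6 and 2 at 9 total 96; raise one of the low values by 2 (still ≤ 8) to hit 98.

13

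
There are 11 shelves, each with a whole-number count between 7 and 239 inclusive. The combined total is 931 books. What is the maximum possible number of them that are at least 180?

4

With k values at 180 or above and the rest at least 7, the sum is at least 77 + 173k.
Since the sum is 931, we need 173k ≤ 854, i.e. k ≤ 4.
k = 4 is achieved by 4 values at 180 and 7 at 7, total 769; add 162 to one value (staying below 180) to reach 931.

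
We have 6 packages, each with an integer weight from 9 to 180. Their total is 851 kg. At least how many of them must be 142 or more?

1

If only k of them are at least 142, the other 6 − k are at most 141, so the total is at most k·180 + (6 − k)·141.
This must reach 851, so k·180 + (6 − k)·141 ≥ 851, giving k ≥ 1.
Exactly 1 works: 1 value at 180 and 5 at 141 total 885; lower one of the high values by 34 (still ≥ 142) to hit 851.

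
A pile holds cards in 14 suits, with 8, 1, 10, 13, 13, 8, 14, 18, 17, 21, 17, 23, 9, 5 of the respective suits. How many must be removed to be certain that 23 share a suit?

In the worst case you take as many as possible of each suit without reaching 23: 8 + 1 + 10 + 13 + 13 + 8 + 14 + 18 + 17 + 21 + 17 + 22 + 9 + 5 = 176.
The next one must give 23 of some suit, so 176 + 1 = 177.

177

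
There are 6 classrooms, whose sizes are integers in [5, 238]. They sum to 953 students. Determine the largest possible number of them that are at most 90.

3

Suppose k of them are at most 90. Those contribute at most 90 each and the rest at most 238 each.
So the total is at most 90k + 238(6 − k) = 1428 − 148k. This must still be ≥ 953, so k ≤ 3.
k = 3 is achieved by 3 values at 90 and 3 at 238, total 984; lower one of the 238's by 31 (still > 90) to reach 953.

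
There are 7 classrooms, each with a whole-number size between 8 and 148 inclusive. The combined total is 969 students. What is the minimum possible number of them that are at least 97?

If only k of them are at least 97, the other 7 − k are at most 96, so the total is at most k·148 + (7 − k)·96.
This must reach 969, so k·148 + (7 − k)·96 ≥ 969, giving k ≥ 6.
Exactly 6 works: 6 values at 148 and 1 at 96 total 984; lower one of the high values by 15 (still ≥ 97) to hit 969.

6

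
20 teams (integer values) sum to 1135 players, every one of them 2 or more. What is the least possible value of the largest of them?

The average is 1135/20 > 56, so not all 20 can be 56 or less; the largest is ≥ 57.
Achievable: 15 of them at 57 and 5 at 56 total 1135.

57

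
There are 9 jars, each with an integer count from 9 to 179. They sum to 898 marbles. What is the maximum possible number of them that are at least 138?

With k values at 138 or above and the rest at least 9, the sum is at least 81 + 129k.
Since the sum is 898, we need 129k ≤ 817, i.e. k ≤ 6.
k = 6 is achieved by 6 values at 138 and 3 at 9, total 855; add 43 to one value (staying below 138) to reach 898.

6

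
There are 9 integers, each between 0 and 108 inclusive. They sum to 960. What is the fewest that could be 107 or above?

Suppose at most 9 − j of them reach 107; then j values are ≤ 106 and the rest ≤ 108.
The total is then ≤ 106·j + 108·(9 − j) = 972 − 2j. For this to be ≥ 960 we need j ≤ 6, so at least 9 − 6 = 3 must reach 107.
Exactly 3 works: 3 values at 108 and 6 at 106 total 960.

3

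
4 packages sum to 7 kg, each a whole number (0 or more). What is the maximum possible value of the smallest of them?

1

The average is 7/4 < 2, so some value is ≤ 1.
Taking 1 copy of 1 and 3 copies of 2 gives exactly 7, so 1 is attained.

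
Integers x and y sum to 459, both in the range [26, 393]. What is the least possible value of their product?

xy = x(459 − x) is concave in x, so over [66, 393] it is minimized at an endpoint.
The extreme feasible split is x = 66, y = 393, giving xy = 25938.

25938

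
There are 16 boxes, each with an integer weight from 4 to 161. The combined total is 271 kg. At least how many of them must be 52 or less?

12

If only k of them are at most 52, the other 16 − k are at least 53, so the total is at least (16 − k)·53 + k·4.
This is ≤ 271, so (16 − k)·53 + 4k ≤ 271, which gives k ≥ 12.
Exactly 12 works: 12 values at 4 and 4 at 53 total 260; raise one of the low values by 11 (still ≤ 52) to hit 271.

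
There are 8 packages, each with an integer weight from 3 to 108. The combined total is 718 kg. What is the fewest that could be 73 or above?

4

Suppose at most 8 − j of them reach 73; then j values are ≤ 72 and the rest ≤ 108.
The total is then ≤ 72·j + 108·(8 − j) = 864 − 36j. For this to be ≥ 718 we need j ≤ 4, so at least 8 − 4 = 4 must reach 73.
Exactly 4 works: 4 values at 108 and 4 at 72 total 720; lower one of the high values by 2 (still ≥ 73) to hit 718.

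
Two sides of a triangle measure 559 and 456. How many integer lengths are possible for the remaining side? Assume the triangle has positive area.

911

The triangle inequality gives |559 − 456| < c < 559 + 456, i.e. 103 < c < 1015.
So c can be any integer from 104 to 1014: 911 values.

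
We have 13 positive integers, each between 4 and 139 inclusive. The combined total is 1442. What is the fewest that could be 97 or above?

5

Each value short of 97 is at most 96, costing at least 139 − 96 = 43 against the maximum total of 1807.
We can afford to lose at most 1807 − 1442 = 365, so at most ⌊365/43⌋ = 8 fall short, and at least 5 are ≥ 97.
Exactly 5 works: 5 values at 139 and 8 at 96 total 1463; lower one of the high values by 21 (still ≥ 97) to hit 1442.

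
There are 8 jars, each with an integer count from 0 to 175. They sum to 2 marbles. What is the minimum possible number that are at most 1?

7

Each value above 1 is at least 2, contributing at least 2 − 0 = 2 above the floor 0.
The sum exceeds the floor total 0 by 2, so at most ⌊2/2⌋ = 1 exceed 1, and at least 7 are ≤ 1.
Exactly 7 works: 7 values at 0 and 1 at 2 total 2.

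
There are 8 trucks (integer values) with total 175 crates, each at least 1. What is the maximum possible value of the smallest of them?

21

If every one of the 8 were at least 22, the total would be at least 8 × 22 = 176 > 175.
Equality holds with 1 value of 21 and 7 values of 22.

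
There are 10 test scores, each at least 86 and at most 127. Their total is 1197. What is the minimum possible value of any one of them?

86

To make one score as small as possible, make the other 9 as large as possible.
The other 9 can take up 9 × 127 = 1143 ≥ 1197 − 86, so one score can sit at its floor of 86.
Achievable: one at 86 and the other 9 totalling 1111, which fits since 9 × 86 ≤ 1111 ≤ 9 × 127.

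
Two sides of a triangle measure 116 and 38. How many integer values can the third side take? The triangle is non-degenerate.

The triangle inequality gives |116 − 38| < c < 116 + 38, i.e. 78 < c < 154.
So c can be any integer from 79 to 153: 75 values.

75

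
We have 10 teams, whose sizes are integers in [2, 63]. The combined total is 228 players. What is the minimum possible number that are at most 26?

Each value above 26 is at least 27, contributing at least 27 − 2 = 25 above the floor 2.
The sum exceeds the floor total 20 by 208, so at most ⌊208/25⌋ = 8 exceed 26, and at least 2 are ≤ 26.
Exactly 2 works: 2 values at 2 and 8 at 27 total 220; raise one of the low values by 8 (still ≤ 26) to hit 228.

2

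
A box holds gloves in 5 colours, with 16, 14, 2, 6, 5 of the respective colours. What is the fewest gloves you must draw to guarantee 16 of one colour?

43

In the worst case you take as many as possible of each colour without reaching 16: 15 + 14 + 2 + 6 + 5 = 42.
The next one must give 16 of some colour, so 42 + 1 = 43.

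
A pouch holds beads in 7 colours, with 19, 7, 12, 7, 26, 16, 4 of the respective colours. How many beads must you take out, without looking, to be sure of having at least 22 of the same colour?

87

In the worst case you take as many as possible of each colour without reaching 22: 19 + 7 + 12 + 7 + 21 + 16 + 4 = 86.
The next one must give 22 of some colour, so 86 + 1 = 87.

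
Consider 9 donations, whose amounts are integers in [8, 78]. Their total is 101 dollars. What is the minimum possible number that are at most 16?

Each value above 16 is at least 17, contributing at least 17 − 8 = 9 above the floor 8.
The sum exceeds the floor total 72 by 29, so at most ⌊29/9⌋ = 3 exceed 16, and at least 6 are ≤ 16.
Exactly 6 works: 6 values at 8 and 3 at 17 total 99; raise one of the low values by 2 (still ≤ 16) to hit 101.

6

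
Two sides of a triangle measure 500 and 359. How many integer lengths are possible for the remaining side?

The triangle inequality gives |500 − 359| < c < 500 + 359, i.e. 141 < c < 859.
So c can be any integer from 142 to 858: 717 values.

717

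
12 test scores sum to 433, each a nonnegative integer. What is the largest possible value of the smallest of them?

The average is 433/12 < 37, so some value is ≤ 36.
Taking 11 copies of 36 and 1 copy of 37 gives exactly 433, so 36 is attained.

36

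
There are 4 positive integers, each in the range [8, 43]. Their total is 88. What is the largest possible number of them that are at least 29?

2

If k of the values are ≥ 29, the total is ≥ 29k + 8(4 − k).
Setting 29k + 8(4 − k) ≤ 88 gives 21k ≤ 56, so k ≤ 2.
k = 2 is achieved by 2 values at 29 and 2 at 8, total 74; add 14 to one value (staying below 29) to reach 88.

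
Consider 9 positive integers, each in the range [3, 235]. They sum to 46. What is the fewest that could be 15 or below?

Each value above 15 is at least 16, contributing at least 16 − 3 = 13 above the floor 3.
The sum exceeds the floor total 27 by 19, so at most ⌊19/13⌋ = 1 exceed 15, and at least 8 are ≤ 15.
Exactly 8 works: 8 values at 3 and 1 at 16 total 40; raise one of the low values by 6 (still ≤ 15) to hit 46.

8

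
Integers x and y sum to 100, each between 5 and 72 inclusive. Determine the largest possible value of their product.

For a fixed sum, the product xy is largest when x and y are as close as possible.
Taking x = 50 and y = 50 (both in [5, 72]) gives xy = 2500.

2500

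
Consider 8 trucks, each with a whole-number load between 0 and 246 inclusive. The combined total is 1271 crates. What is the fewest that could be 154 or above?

Each value short of 154 is at most 153, costing at least 246 − 153 = 93 against the maximum total of 1968.
We can afford to lose at most 1968 − 1271 = 697, so at most ⌊697/93⌋ = 7 fall short, and at least 1 are ≥ 154.
Exactly 1 works: 1 value at 246 and 7 at 153 total 1317; lower one of the high values by 46 (still ≥ 154) to hit 1271.

1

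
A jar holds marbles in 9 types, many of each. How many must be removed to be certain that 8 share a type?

You could draw 7 of every type without reaching 8 of any — 63 in all.
One more forces 8 of some type, so 63 + 1 = 64.

64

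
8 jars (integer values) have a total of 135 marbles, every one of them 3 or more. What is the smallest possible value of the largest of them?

The 8 values sum to 135, so their maximum is at least ⌈135/8⌉ = 17.
Taking 1 copy of 16 and 7 copies of 17 gives exactly 135, so 17 is attained.

17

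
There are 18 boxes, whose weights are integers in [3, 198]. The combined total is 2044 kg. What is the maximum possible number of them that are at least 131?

15

Suppose k of them are at least 131. Those contribute at least 131 each and the other 18 − k at least 3 each.
So the total is at least 131k + 3(18 − k) = 54 + 128k. This must be ≤ 2044, giving k ≤ 15.
k = 15 is achieved by 15 values at 131 and 3 at 3, total 1974; add 70 to one value (staying below 131) to reach 2044.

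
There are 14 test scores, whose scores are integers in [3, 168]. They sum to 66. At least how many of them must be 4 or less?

2

Each value above 4 is at least 5, contributing at least 5 − 3 = 2 above the floor 3.
The sum exceeds the floor total 42 by 24, so at most ⌊24/2⌋ = 12 exceed 4, and at least 2 are ≤ 4.
Exactly 2 works: 2 values at 3 and 12 at 5 total 66.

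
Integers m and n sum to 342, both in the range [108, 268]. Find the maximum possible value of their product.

For a fixed sum, the product mn is largest when m and n are as close as possible.
Taking m = 171 and n = 171 (both in [108, 268]) gives mn = 29241.

29241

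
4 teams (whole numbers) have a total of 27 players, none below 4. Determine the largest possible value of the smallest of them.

The 4 values sum to 27, so their minimum is at most ⌊27/4⌋ = 6.
Equality holds with 1 value of 6 and 3 values of 7.

6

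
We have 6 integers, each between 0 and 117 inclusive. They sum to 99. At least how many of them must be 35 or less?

Each value above 35 is at least 36, contributing at least 36 − 0 = 36 above the floor 0.
The sum exceeds the floor total 0 by 99, so at most ⌊99/36⌋ = 2 exceed 35, and at least 4 are ≤ 35.
Exactly 4 works: 4 values at 0 and 2 at 36 total 72; raise one of the low values by 27 (still ≤ 35) to hit 99.

4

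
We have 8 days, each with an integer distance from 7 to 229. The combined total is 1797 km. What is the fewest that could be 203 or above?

7

If only k of them are at least 203, the other 8 − k are at most 202, so the total is at most k·229 + (8 − k)·202.
This must reach 1797, so k·229 + (8 − k)·202 ≥ 1797, giving k ≥ 7.
Exactly 7 works: 7 values at 229 and 1 at 202 total 1805; lower one of the high values by 8 (still ≥ 203) to hit 1797.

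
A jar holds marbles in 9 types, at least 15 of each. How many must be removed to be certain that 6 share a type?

46

You could draw 5 of every type without reaching 6 of any — 45 in all.
One more forces 6 of some type, so 45 + 1 = 46.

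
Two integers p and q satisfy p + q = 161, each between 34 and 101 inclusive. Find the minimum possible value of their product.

Since p + q is fixed, pushing one of them to its bound minimizes the product.
At the endpoint p = 60, q = 161 − 60 = 101, so pq = 60 × 101 = 6060.

6060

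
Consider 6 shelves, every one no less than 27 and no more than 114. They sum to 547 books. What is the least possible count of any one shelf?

27

To make one shelf as small as possible, make the other 5 as large as possible.
The other 5 can take up 5 × 114 = 570 ≥ 547 − 27, so one shelf can sit at its floor of 27.
Achievable: one at 27 and the other 5 totalling 520, which fits since 5 × 27 ≤ 520 ≤ 5 × 114.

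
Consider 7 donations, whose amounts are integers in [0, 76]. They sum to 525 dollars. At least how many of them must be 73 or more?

Each value short of 73 is at most 72, costing at least 76 − 72 = 4 against the maximum total of 532.
We can afford to lose at most 532 − 525 = 7, so at most ⌊7/4⌋ = 1 fall short, and at least 6 are ≥ 73.
Exactly 6 works: 6 values at 76 and 1 at 72 total 528; lower one of the high values by 3 (still ≥ 73) to hit 525.

6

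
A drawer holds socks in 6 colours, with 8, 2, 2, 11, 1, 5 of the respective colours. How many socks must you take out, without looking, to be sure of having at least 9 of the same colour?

In the worst case you take as many as possible of each colour without reaching 9: 8 + 2 + 2 + 8 + 1 + 5 = 26.
The next one must give 9 of some colour, so 26 + 1 = 27.

27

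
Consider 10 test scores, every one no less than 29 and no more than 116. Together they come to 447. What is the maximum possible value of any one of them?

116

Maximizing one value means minimizing the remaining 9.
The other 9 contribute at least 9 × 29 = 261, leaving at most 447 − 261 = 186.
But each score is capped at 116, so the maximum is 116.
Achievable: one at 116 and the other 9 totalling 331, which fits since 9 × 29 ≤ 331 ≤ 9 × 116.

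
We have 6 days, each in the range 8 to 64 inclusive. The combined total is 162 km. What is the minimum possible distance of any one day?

Minimizing one value means maximizing the remaining 5.
The other 5 can take up 5 × 64 = 320 ≥ 162 − 8, so one day can sit at its floor of 8.
Achievable: one at 8 and the other 5 totalling 154, which fits since 5 × 8 ≤ 154 ≤ 5 × 64.

8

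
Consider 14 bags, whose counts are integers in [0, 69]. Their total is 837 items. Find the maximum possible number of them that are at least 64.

If k of the values are ≥ 64, the total is ≥ 64k + 0(14 − k).
Setting 64k + 0(14 − k) ≤ 837 gives 64k ≤ 837, so k ≤ 13.
k = 13 is achieved by 13 values at 64 and 1 at 0, total 832; add 5 to one value (staying below 64) to reach 837.

13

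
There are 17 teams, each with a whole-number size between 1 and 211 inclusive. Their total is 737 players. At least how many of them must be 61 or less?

If only k of them are at most 61, the other 17 − k are at least 62, so the total is at least (17 − k)·62 + k·1.
This is ≤ 737, so (17 − k)·62 + 1k ≤ 737, which gives k ≥ 6.
Exactly 6 works: 6 values at 1 and 11 at 62 total 688; raise one of the low values by 49 (still ≤ 61) to hit 737.

6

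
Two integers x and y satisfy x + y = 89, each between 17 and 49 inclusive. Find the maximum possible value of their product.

1980

With x + y fixed, xy peaks when the two are closest together.
Taking x = 44 and y = 45 (both in [17, 49]) gives xy = 1980.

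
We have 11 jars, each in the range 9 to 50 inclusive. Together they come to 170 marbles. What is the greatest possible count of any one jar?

To make one jar as large as possible, make the other 10 as small as possible.
The other 10 contribute at least 10 × 9 = 90, leaving at most 170 − 90 = 80.
But each jar is capped at 50, so the maximum is 50.
Achievable: one at 50 and the other 10 totalling 120, which fits since 10 × 9 ≤ 120 ≤ 10 × 50.

50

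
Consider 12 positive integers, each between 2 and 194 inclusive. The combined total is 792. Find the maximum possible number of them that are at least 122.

With k values at 122 or above and the rest at least 2, the sum is at least 24 + 120k.
Since the sum is 792, we need 120k ≤ 768, i.e. k ≤ 6.
k = 6 is achieved by 6 values at 122 and 6 at 2, total 744; add 48 to one value (staying below 122) to reach 792.

6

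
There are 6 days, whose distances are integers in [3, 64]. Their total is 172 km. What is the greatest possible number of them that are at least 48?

With k values at 48 or above and the rest at least 3, the sum is at least 18 + 45k.
Since the sum is 172, we need 45k ≤ 154, i.e. k ≤ 3.
k = 3 is achieved by 3 values at 48 and 3 at 3, total 153; add 19 to one value (staying below 48) to reach 172.

3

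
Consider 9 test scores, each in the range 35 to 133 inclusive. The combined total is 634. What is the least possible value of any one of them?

35

Minimizing one value means maximizing the remaining 8.
The other 8 can take up 8 × 133 = 1064 ≥ 634 − 35, so one score can sit at its floor of 35.
Achievable: one at 35 and the other 8 totalling 599, which fits since 8 × 35 ≤ 599 ≤ 8 × 133.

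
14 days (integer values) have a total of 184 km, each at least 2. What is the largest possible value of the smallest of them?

If every one of the 14 were at least 14, the total would be at least 14 × 14 = 196 > 184.
Equality holds with 12 values of 13 and 2 values of 14.

13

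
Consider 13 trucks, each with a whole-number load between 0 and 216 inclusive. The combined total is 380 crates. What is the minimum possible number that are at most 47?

6

Let j be the number exceeding 47. Then the total is ≥ 48·j + 0·(13 − j) = 0 + 48j.
So 48j ≤ 380 and j ≤ 7; hence at least 13 − 7 = 6 are ≤ 47.
Exactly 6 works: 6 values at 0 and 7 at 48 total 336; raise one of the low values by 44 (still ≤ 47) to hit 380.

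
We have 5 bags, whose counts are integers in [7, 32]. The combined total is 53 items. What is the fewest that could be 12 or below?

If only k of them are at most 12, the other 5 − k are at least 13, so the total is at least (5 − k)·13 + k·7.
This is ≤ 53, so (5 − k)·13 + 7k ≤ 53, which gives k ≥ 2.
Exactly 2 works: 2 values at 7 and 3 at 13 total 53.

2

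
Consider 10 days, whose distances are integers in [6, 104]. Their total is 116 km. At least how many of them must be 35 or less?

9

Each value above 35 is at least 36, contributing at least 36 − 6 = 30 above the floor 6.
The sum exceeds the floor total 60 by 56, so at most ⌊56/30⌋ = 1 exceed 35, and at least 9 are ≤ 35.
Exactly 9 works: 9 values at 6 and 1 at 36 total 90; raise one of the low values by 26 (still ≤ 35) to hit 116.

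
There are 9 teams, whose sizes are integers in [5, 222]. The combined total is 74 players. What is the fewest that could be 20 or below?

8

Each value above 20 is at least 21, contributing at least 21 − 5 = 16 above the floor 5.
The sum exceeds the floor total 45 by 29, so at most ⌊29/16⌋ = 1 exceed 20, and at least 8 are ≤ 20.
Exactly 8 works: 8 values at 5 and 1 at 21 total 61; raise one of the low values by 13 (still ≤ 20) to hit 74.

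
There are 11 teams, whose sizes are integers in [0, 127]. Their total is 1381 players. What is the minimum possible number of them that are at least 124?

If only k of them are at least 124, the other 11 − k are at most 123, so the total is at most k·127 + (11 − k)·123.
This must reach 1381, so k·127 + (11 − k)·123 ≥ 1381, giving k ≥ 7.
Exactly 7 works: 7 values at 127 and 4 at 123 total 1381.

7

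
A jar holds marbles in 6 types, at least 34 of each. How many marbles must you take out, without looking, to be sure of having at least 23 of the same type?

In the worst case you draw 22 of each of the 6 types: 6 × 22 = 132.
One more forces 23 of some type, so 132 + 1 = 133.

133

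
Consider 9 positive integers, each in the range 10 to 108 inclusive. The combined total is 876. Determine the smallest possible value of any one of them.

Minimizing one value means maximizing the remaining 8.
The other 8 contribute at most 8 × 108 = 864, leaving at least 876 − 864 = 12.
Since 12 ≥ 10, this is achievable: one at 12 and 8 at 108.

12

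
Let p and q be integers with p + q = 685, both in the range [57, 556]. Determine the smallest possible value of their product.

71724

For a fixed sum, pq is smallest when p and q are as far apart as possible.
The extreme feasible split is p = 129, q = 556, giving pq = 71724.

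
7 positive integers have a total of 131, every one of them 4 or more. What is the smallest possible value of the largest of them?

19

The 7 values sum to 131, so their maximum is at least ⌈131/7⌉ = 19.
Taking 2 copies of 18 and 5 copies of 19 gives exactly 131, so 19 is attained.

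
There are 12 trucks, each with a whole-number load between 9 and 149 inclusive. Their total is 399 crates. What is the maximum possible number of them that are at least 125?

If k of the values are ≥ 125, the total is ≥ 125k + 9(12 − k).
Setting 125k + 9(12 − k) ≤ 399 gives 116k ≤ 291, so k ≤ 2.
k = 2 is achieved by 2 values at 125 and 10 at 9, total 340; add 59 to one value (staying below 125) to reach 399.

2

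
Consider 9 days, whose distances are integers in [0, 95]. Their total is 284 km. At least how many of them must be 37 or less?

If only k of them are at most 37, the other 9 − k are at least 38, so the total is at least (9 − k)·38 + k·0.
This is ≤ 284, so (9 − k)·38 + 0k ≤ 284, which gives k ≥ 2.
Exactly 2 works: 2 values at 0 and 7 at 38 total 266; raise one of the low values by 18 (still ≤ 37) to hit 284.

2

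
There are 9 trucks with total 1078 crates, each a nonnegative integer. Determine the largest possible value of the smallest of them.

If every one of the 9 were at least 120, the total would be at least 9 × 120 = 1080 > 1078.
Taking 2 copies of 119 and 7 copies of 120 gives exactly 1078, so 119 is attained.

119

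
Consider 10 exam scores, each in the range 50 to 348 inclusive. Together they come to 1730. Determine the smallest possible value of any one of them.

50

Minimizing one value means maximizing the remaining 9.
The other 9 can take up 9 × 348 = 3132 ≥ 1730 − 50, so one score can sit at its floor of 50.
Achievable: one at 50 and the other 9 totalling 1680, which fits since 9 × 50 ≤ 1680 ≤ 9 × 348.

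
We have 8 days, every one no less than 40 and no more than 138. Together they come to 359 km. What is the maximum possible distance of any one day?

Maximizing one value means minimizing the remaining 7.
The other 7 contribute at least 7 × 40 = 280, leaving at most 359 − 280 = 79.
Since 79 ≤ 138, this is achievable: one at 79 and 7 at 40.

79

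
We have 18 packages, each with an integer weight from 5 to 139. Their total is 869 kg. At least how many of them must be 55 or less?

Each value above 55 is at least 56, contributing at least 56 − 5 = 51 above the floor 5.
The sum exceeds the floor total 90 by 779, so at most ⌊779/51⌋ = 15 exceed 55, and at least 3 are ≤ 55.
Exactly 3 works: 3 values at 5 and 15 at 56 total 855; raise one of the low values by 14 (still ≤ 55) to hit 869.

3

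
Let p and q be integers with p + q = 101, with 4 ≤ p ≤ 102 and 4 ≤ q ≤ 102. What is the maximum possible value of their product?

For a fixed sum, the product pq is largest when p and q are as close as possible.
Taking p = 50 and q = 51 (both in [4, 102]) gives pq = 2550.

2550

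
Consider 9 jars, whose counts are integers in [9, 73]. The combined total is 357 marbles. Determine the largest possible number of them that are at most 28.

6

Suppose k of them are at most 28. Those contribute at most 28 each and the rest at most 73 each.
So the total is at most 28k + 73(9 − k) = 657 − 45k. This must still be ≥ 357, so k ≤ 6.
k = 6 is achieved by 6 values at 28 and 3 at 73, total 387; lower one of the 73's by 30 (still > 28) to reach 357.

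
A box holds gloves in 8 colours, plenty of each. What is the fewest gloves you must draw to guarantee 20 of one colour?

153

You could draw 19 of every colour without reaching 20 of any — 152 in all.
One more forces 20 of some colour, so 152 + 1 = 153.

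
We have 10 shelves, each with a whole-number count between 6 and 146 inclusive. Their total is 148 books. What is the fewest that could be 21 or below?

5

Let j be the number exceeding 21. Then the total is ≥ 22·j + 6·(10 − j) = 60 + 16j.
So 16j ≤ 88 and j ≤ 5; hence at least 10 − 5 = 5 are ≤ 21.
Exactly 5 works: 5 values at 6 and 5 at 22 total 140; raise one of the low values by 8 (still ≤ 21) to hit 148.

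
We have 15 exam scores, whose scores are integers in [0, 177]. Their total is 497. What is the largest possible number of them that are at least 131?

3

If k of the values are ≥ 131, the total is ≥ 131k + 0(15 − k).
Setting 131k + 0(15 − k) ≤ 497 gives 131k ≤ 497, so k ≤ 3.
k = 3 is achieved by 3 values at 131 and 12 at 0, total 393; add 104 to one value (staying below 131) to reach 497.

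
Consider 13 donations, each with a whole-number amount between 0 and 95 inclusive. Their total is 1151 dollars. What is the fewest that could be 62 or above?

If only k of them are at least 62, the other 13 − k are at most 61, so the total is at most k·95 + (13 − k)·61.
This must reach 1151, so k·95 + (13 − k)·61 ≥ 1151, giving k ≥ 11.
Exactly 11 works: 11 values at 95 and 2 at 61 total 1167; lower one of the high values by 16 (still ≥ 62) to hit 1151.

11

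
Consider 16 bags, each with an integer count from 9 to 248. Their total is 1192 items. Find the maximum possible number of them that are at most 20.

12

Each value at 20 or below falls at least 248 − 20 = 228 short of the ceiling 248.
The ceiling total is 16 × 248 = 3968, and we need 1192, so at most ⌊(3968 − 1192)/228⌋ = 12 can be that low.
k = 12 is achieved by 12 values at 20 and 4 at 248, total 1232; lower one of the 248's by 40 (still > 20) to reach 1192.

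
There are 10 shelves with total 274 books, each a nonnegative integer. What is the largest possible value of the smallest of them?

If every one of the 10 were at least 28, the total would be at least 10 × 28 = 280 > 274.
Achievable: 6 of them at 27 and 4 at 28 total 274.

27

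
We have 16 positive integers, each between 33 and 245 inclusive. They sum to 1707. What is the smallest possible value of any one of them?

Minimizing one value means maximizing the remaining 15.
The other 15 can take up 15 × 245 = 3675 ≥ 1707 − 33, so one integer can sit at its floor of 33.
Achievable: one at 33 and the other 15 totalling 1674, which fits since 15 × 33 ≤ 1674 ≤ 15 × 245.

33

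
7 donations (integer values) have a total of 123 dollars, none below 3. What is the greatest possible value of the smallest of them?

17

The 7 values sum to 123, so their minimum is at most ⌊123/7⌋ = 17.
Taking 3 copies of 17 and 4 copies of 18 gives exactly 123, so 17 is attained.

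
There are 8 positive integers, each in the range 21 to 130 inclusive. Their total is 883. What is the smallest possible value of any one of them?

Minimizing one value means maximizing the remaining 7.
The other 7 can take up 7 × 130 = 910 ≥ 883 − 21, so one integer can sit at its floor of 21.
Achievable: one at 21 and the other 7 totalling 862, which fits since 7 × 21 ≤ 862 ≤ 7 × 130.

21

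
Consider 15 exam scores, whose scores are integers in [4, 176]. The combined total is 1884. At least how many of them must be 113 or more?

4

Suppose at most 15 − j of them reach 113; then j values are ≤ 112 and the rest ≤ 176.
The total is then ≤ 112·j + 176·(15 − j) = 2640 − 64j. For this to be ≥ 1884 we need j ≤ 11, so at least 15 − 11 = 4 must reach 113.
Exactly 4 works: 4 values at 176 and 11 at 112 total 1936; lower one of the high values by 52 (still ≥ 113) to hit 1884.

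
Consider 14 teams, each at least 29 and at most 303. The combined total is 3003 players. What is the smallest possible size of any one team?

Minimizing one value means maximizing the remaining 13.
The other 13 can take up 13 × 303 = 3939 ≥ 3003 − 29, so one team can sit at its floor of 29.
Achievable: one at 29 and the other 13 totalling 2974, which fits since 13 × 29 ≤ 2974 ≤ 13 × 303.

29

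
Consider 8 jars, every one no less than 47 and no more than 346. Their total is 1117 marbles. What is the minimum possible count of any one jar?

47

Minimizing one value means maximizing the remaining 7.
The other 7 can take up 7 × 346 = 2422 ≥ 1117 − 47, so one jar can sit at its floor of 47.
Achievable: one at 47 and the other 7 totalling 1070, which fits since 7 × 47 ≤ 1070 ≤ 7 × 346.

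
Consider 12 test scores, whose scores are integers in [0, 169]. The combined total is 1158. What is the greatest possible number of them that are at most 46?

7

Suppose k of them are at most 46. Those contribute at most 46 each and the rest at most 169 each.
So the total is at most 46k + 169(12 − k) = 2028 − 123k. This must still be ≥ 1158, so k ≤ 7.
k = 7 is achieved by 7 values at 46 and 5 at 169, total 1167; lower one of the 169's by 9 (still > 46) to reach 1158.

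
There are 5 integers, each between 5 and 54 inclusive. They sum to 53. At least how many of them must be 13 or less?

Let j be the number exceeding 13. Then the total is ≥ 14·j + 5·(5 − j) = 25 + 9j.
So 9j ≤ 28 and j ≤ 3; hence at least 5 − 3 = 2 are ≤ 13.
Exactly 2 works: 2 values at 5 and 3 at 14 total 52; raise one of the low values by 1 (still ≤ 13) to hit 53.

2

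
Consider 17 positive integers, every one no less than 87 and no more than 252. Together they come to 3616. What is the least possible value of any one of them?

Minimizing one value means maximizing the remaining 16.
The other 16 can take up 16 × 252 = 4032 ≥ 3616 − 87, so one integer can sit at its floor of 87.
Achievable: one at 87 and the other 16 totalling 3529, which fits since 16 × 87 ≤ 3529 ≤ 16 × 252.

87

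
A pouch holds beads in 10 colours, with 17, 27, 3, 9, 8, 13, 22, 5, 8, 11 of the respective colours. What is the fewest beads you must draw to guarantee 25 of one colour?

In the worst case you take as many as possible of each colour without reaching 25: 17 + 24 + 3 + 9 + 8 + 13 + 22 + 5 + 8 + 11 = 120.
The next one must give 25 of some colour, so 120 + 1 = 121.

121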